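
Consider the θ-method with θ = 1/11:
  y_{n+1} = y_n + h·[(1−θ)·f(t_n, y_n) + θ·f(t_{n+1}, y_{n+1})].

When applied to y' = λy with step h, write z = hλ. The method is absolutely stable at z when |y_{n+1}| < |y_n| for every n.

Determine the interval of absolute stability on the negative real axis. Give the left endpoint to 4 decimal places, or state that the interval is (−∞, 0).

(-2.4444, 0).

Set f=λy, z=hλ:
  y_{n+1} = y_n + z·[10/11·y_n + 1/11·y_{n+1}] ⇒ (1 − 1/11z)y_{n+1} = (1 + 10/11z)y_n
  ⇒ R(z) = (1 + 10/11z)/(1 − 1/11z).

Need |R(x)|<1, x<0.
x=-0.95: |R|=0.1255
R=−1: 1+10/11x = −1+1/11x ⇒ -9/11x=2 ⇒ x=2/(-9/11)=-2.4444
Confirm numerically:
  x=-1.943: |R|=0.65132 <1
  x=-1.849: |R|=0.58292 <1
  x=-1.265: |R|=0.13453 <1
  x=-1.026: |R|=0.06153 <1
  x=-3.005: |R|=1.36023 >1
  x=-2.923: |R|=1.30934 >1
  x=-2.611: |R|=1.11013 >1
Stable set (-2.4444, 0).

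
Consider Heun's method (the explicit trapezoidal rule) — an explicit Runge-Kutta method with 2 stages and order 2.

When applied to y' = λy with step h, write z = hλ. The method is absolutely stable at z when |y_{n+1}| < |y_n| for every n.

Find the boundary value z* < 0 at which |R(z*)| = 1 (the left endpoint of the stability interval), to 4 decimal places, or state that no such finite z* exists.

Set f=λy, z=hλ:
  order 2, 2-stage ⇒ R(z)=1+z+z^2/2
  (e.g. R(-1.34)=0.55780, |R|=0.55780)

Need |R(x)|<1, x<0.
x=-1.34: |R|=0.5578
|R(-2)|=1.0000 |R(-1.55)|=0.6513 |R(-0.9)|=0.5050
Bisect:
  x_lo=-2.3563 |R|=1.4198  x_hi=-0.2742 |R|=0.7634
  mid=-1.31522 |R|=0.54968 →hi
  mid=-1.83576 |R|=0.84924 →hi
  mid=-2.09602 |R|=1.10063 →lo
  mid=-1.96589 |R|=0.96647 →hi
  mid=-2.03096 |R|=1.03143 →lo
  mid=-1.99842 |R|=0.99842 →hi
  mid=-2.01469 |R|=1.01480 →lo
  mid=-2.00656 |R|=1.00658 →lo
  ...
  [-2.00007,-1.99995] ⇒ x*=-2.0000
Stable set (-2.0000, 0).

z* = -2.0000.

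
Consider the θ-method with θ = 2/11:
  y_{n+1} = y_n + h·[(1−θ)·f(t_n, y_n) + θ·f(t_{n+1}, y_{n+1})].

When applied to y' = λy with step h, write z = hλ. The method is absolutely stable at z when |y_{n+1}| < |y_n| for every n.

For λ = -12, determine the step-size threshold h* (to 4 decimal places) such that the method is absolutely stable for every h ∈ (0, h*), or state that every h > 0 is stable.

On y'=λy, z=hλ:
  y_{n+1} = y_n + z·[9/11·y_n + 2/11·y_{n+1}] ⇒ (1 − 2/11z)y_{n+1} = (1 + 9/11z)y_n
  ⇒ R(z) = (1 + 9/11z)/(1 − 2/11z).

Need |R(x)|<1, x<0.
x=-0.42: |R|=0.6098
R=−1: 1+9/11x = −1+2/11x ⇒ -7/11x=2 ⇒ x=2/(-7/11)=-3.1429
Confirm numerically:
  x=-3.051: |R|=0.96240 <1
  x=-2.352: |R|=0.64748 <1
  x=-1.973: |R|=0.45209 <1
  x=-3.681: |R|=1.20515 >1
  x=-3.286: |R|=1.05702 >1
  x=-3.277: |R|=1.05349 >1
Interval (-3.1429, 0).

(-3.1429,0); λ=-12 ⇒ h* = (22/7)/12 = 0.2619.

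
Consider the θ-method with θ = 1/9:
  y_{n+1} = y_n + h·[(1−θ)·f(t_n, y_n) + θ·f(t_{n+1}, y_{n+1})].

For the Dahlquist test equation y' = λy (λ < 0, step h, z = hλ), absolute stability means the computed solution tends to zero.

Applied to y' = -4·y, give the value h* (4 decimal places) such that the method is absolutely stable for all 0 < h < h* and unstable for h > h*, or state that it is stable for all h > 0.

(-2.5714,0); λ=-4 ⇒ h* = (18/7)/4 = 0.6429.

Test eqn y'=λy, z=hλ:
  y_{n+1} = y_n + z·[8/9·y_n + 1/9·y_{n+1}] ⇒ (1 − 1/9z)y_{n+1} = (1 + 8/9z)y_n
  so R(z) = (1 + 8/9z)/(1 − 1/9z).

Need |R(x)|<1, x<0.
x=-1.57: |R|=0.3368
R=−1: 1+8/9x = −1+1/9x ⇒ -7/9x=2 ⇒ x=2/(-7/9)=-2.5714
Confirm numerically:
  x=-2.394: |R|=0.89100 <1
  x=-1.825: |R|=0.51732 <1
  x=-1.548: |R|=0.32082 <1
  x=-2.892: |R|=1.18870 >1
  x=-2.868: |R|=1.17492 >1
  x=-2.614: |R|=1.02566 >1
So |R|<1 on (-2.5714, 0).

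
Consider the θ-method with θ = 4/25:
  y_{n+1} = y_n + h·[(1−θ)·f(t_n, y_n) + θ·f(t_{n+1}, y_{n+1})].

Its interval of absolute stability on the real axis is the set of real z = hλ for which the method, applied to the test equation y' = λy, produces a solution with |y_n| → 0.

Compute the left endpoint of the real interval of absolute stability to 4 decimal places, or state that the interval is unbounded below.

left endpoint -2.9412.

Set f=λy, z=hλ:
  y_{n+1} = y_n + z·[21/25·y_n + 4/25·y_{n+1}] ⇒ (1 − 4/25z)y_{n+1} = (1 + 21/25z)y_n
  ⇒ R(z) = (1 + 21/25z)/(1 − 4/25z).

Boundary: |R(x)|=1, x<0.
x=-1: |R|=0.1379
R=−1: 1+21/25x = −1+4/25x ⇒ -17/25x=2 ⇒ x=2/(-17/25)=-2.9412
Confirm numerically:
  x=-2.741: |R|=0.90538 <1
  x=-2.425: |R|=0.74712 <1
  x=-2.268: |R|=0.66412 <1
  x=-3.220: |R|=1.12513 >1
  x=-3.042: |R|=1.04611 >1
  x=-3.000: |R|=1.02703 >1
Interval (-2.9412, 0).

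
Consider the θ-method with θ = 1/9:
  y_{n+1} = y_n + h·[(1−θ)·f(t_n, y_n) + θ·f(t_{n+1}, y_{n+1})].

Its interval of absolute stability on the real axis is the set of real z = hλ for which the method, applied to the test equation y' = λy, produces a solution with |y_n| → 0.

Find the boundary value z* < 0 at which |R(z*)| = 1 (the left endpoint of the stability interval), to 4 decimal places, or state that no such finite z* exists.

left endpoint -2.5714.

On y'=λy, z=hλ:
  y_{n+1} = y_n + z·[8/9·y_n + 1/9·y_{n+1}] ⇒ (1 − 1/9z)y_{n+1} = (1 + 8/9z)y_n
  ⇒ R(z) = (1 + 8/9z)/(1 − 1/9z).

Solve |R(x)|<1 on ℝ⁻.
x=-0.34: |R|=0.6724
R=−1: 1+8/9x = −1+1/9x ⇒ -7/9x=2 ⇒ x=2/(-7/9)=-2.5714
Confirm numerically:
  x=-2.070: |R|=0.68293 <1
  x=-1.753: |R|=0.46722 <1
  x=-1.628: |R|=0.37862 <1
  x=-1.360: |R|=0.18147 <1
  x=-3.041: |R|=1.27298 >1
  x=-2.726: |R|=1.09227 >1
  x=-2.691: |R|=1.07159 >1
Stable set (-2.5714, 0).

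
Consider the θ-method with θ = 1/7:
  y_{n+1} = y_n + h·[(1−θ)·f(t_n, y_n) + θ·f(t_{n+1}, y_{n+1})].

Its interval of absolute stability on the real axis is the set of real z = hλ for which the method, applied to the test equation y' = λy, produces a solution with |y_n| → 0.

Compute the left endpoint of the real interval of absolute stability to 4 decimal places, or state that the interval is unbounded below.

left endpoint -2.8000.

Test eqn y'=λy, z=hλ:
  y_{n+1} = y_n + z·[6/7·y_n + 1/7·y_{n+1}] ⇒ (1 − 1/7z)y_{n+1} = (1 + 6/7z)y_n
  R(z) = (1 + 6/7z)/(1 − 1/7z).

Solve |R(x)|<1 on ℝ⁻.
x=-1.11: |R|=0.0419
R=−1: 1+6/7x = −1+1/7x ⇒ -5/7x=2 ⇒ x=2/(-5/7)=-2.8000
Confirm numerically:
  x=-2.082: |R|=0.60471 <1
  x=-1.806: |R|=0.43561 <1
  x=-1.509: |R|=0.24139 <1
  x=-1.385: |R|=0.15623 <1
  x=-3.357: |R|=1.26890 >1
  x=-3.278: |R|=1.23254 >1
  x=-2.874: |R|=1.03747 >1
So |R|<1 on (-2.8000, 0).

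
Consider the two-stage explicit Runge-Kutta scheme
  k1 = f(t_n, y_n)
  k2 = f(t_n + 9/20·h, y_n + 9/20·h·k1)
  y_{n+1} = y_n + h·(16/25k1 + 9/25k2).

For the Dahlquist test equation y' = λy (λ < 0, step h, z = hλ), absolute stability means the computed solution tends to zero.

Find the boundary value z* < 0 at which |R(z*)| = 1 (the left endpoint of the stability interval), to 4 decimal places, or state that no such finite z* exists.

On y'=λy, z=hλ:
  k1=λy_n ⇒ h·k1=z·y_n;  k2=λ(1+9/20z)y_n ⇒ h·k2=z(1+9/20z)y_n
  y_{n+1}/y_n = 1 + 16/25z + 9/25z(1+9/20z) = 1 + z + 81/500z²
  so R(z) = 1 + z + 81/500z².

Solve |R(x)|<1 on ℝ⁻.
x=-0.4: |R|=0.6259
R=1: x+81/500x²=0 ⇒ x=−500/81=-6.1728; min R=1−1/(4·81/500)=-0.5432>−1
Confirm numerically:
  x=-5.982: |R|=0.81506 <1
  x=-5.908: |R|=0.74652 <1
  x=-5.680: |R|=0.54651 <1
  x=-6.465: |R|=1.30599 >1
  x=-6.207: |R|=1.03435 >1
Stable set (-6.1728, 0).

z* = -6.1728.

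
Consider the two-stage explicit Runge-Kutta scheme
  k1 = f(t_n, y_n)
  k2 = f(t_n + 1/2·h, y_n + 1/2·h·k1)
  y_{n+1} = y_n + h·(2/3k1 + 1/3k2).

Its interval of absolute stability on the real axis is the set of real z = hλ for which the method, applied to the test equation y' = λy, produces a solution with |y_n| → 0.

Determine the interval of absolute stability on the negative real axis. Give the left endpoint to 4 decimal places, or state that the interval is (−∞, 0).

Test eqn y'=λy, z=hλ:
  k1=λy_n ⇒ h·k1=z·y_n;  k2=λ(1+1/2z)y_n ⇒ h·k2=z(1+1/2z)y_n
  y_{n+1}/y_n = 1 + 2/3z + 1/3z(1+1/2z) = 1 + z + 1/6z²
  ⇒ R(z) = 1 + z + 1/6z².

Need |R(x)|<1, x<0.
x=-1.19: |R|=0.0460
R=1: x+1/6x²=0 ⇒ x=−6=-6.0000; min R=1−1/(4·1/6)=-0.5000>−1
Confirm numerically:
  x=-4.774: |R|=0.02451 <1
  x=-4.748: |R|=0.00925 <1
  x=-3.138: |R|=0.49683 <1
  x=-6.542: |R|=1.59096 >1
  x=-6.275: |R|=1.28760 >1
Stable set (-6.0000, 0).

z∈(-6.0000,0).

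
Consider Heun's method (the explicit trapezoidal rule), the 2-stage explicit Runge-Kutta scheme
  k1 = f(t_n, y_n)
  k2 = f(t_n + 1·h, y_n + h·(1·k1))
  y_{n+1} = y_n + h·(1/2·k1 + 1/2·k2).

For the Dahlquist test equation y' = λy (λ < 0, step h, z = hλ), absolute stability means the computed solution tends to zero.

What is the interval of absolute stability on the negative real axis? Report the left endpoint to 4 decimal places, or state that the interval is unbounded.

Set f=λy, z=hλ:
  order 2, 2-stage ⇒ R(z)=1+z+z^2/2
  (e.g. R(-0.77)=0.52645, |R|=0.52645)

Find x<0 with |R(x)|<1.
x=-0.77: |R|=0.5264
|R(-2.17)|=1.1845 |R(-1.63)|=0.6985 |R(-1.45)|=0.6013
Bisect:
  x_lo=-2.5456 |R|=1.6944  x_hi=-0.2790 |R|=0.7600
  mid=-1.41227 |R|=0.58498 →hi
  mid=-1.97893 |R|=0.97915 →hi
  mid=-2.26226 |R|=1.29665 →lo
  mid=-2.12059 |R|=1.12786 →lo
  mid=-2.04976 |R|=1.05100 →lo
  mid=-2.01434 |R|=1.01445 →lo
  mid=-1.99664 |R|=0.99664 →hi
  ...
  [-2.00010,-1.99996] ⇒ x*=-2.0000
Stable set (-2.0000, 0).

z∈(-2.0000,0).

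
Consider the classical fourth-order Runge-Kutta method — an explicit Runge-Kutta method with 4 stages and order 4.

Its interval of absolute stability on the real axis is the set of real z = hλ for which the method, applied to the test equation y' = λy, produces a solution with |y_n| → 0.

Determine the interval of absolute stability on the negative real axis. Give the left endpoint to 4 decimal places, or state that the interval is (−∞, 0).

Test eqn y'=λy, z=hλ:
  order 4, 4-stage ⇒ R(z)=1+z+z^2/2+z^3/6+z^4/24
  (e.g. R(-0.56)=0.57163, |R|=0.57163)

Find x<0 with |R(x)|<1.
x=-0.56: |R|=0.5716
|R(-2.4)|=0.5584 |R(-0.71)|=0.4930 |R(-0.65)|=0.5229
Bisect:
  x_lo=-3.3548 |R|=2.2576  x_hi=-0.1459 |R|=0.8642
  mid=-1.75038 |R|=0.27885 →hi
  mid=-2.55260 |R|=0.70223 →hi
  mid=-2.95371 |R|=1.28507 →lo
  mid=-2.75316 |R|=0.95262 →hi
  mid=-2.85344 |R|=1.10770 →lo
  mid=-2.80330 |R|=1.02749 →lo
  mid=-2.77823 |R|=0.98940 →hi
  ...
  [-2.78548,-2.78528] ⇒ x*=-2.7853
So |R|<1 on (-2.7853, 0).

(-2.7853, 0).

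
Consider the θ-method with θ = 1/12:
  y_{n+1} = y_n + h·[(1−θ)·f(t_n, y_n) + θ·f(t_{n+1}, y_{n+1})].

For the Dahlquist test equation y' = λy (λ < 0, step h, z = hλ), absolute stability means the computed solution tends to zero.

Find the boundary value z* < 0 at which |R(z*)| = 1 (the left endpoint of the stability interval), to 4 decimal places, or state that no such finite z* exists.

left endpoint -2.4000.

Test eqn y'=λy, z=hλ:
  y_{n+1} = y_n + z·[11/12·y_n + 1/12·y_{n+1}] ⇒ (1 − 1/12z)y_{n+1} = (1 + 11/12z)y_n
  R(z) = (1 + 11/12z)/(1 − 1/12z).

Solve |R(x)|<1 on ℝ⁻.
x=-1.38: |R|=0.2377
R=−1: 1+11/12x = −1+1/12x ⇒ -5/6x=2 ⇒ x=2/(-5/6)=-2.4000
Confirm numerically:
  x=-2.172: |R|=0.83912 <1
  x=-1.356: |R|=0.21833 <1
  x=-1.349: |R|=0.21268 <1
  x=-2.834: |R|=1.29257 >1
  x=-2.604: |R|=1.13969 >1
Interval (-2.4000, 0).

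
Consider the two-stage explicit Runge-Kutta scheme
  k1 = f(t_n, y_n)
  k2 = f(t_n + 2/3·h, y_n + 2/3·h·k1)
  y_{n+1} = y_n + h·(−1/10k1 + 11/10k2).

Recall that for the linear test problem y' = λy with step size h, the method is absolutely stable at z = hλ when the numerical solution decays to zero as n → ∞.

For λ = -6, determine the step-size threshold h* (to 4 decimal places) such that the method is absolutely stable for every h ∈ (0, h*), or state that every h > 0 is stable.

On y'=λy, z=hλ:
  k1=λy_n ⇒ h·k1=z·y_n;  k2=λ(1+2/3z)y_n ⇒ h·k2=z(1+2/3z)y_n
  y_{n+1}/y_n = 1 − 1/10z + 11/10z(1+2/3z) = 1 + z + 11/15z²
  so R(z) = 1 + z + 11/15z².

Solve |R(x)|<1 on ℝ⁻.
x=-0.49: |R|=0.6861
R=1: x+11/15x²=0 ⇒ x=−15/11=-1.3636; min R=1−1/(4·11/15)=0.6591>−1
Confirm numerically:
  x=-1.001: |R|=0.73380 <1
  x=-0.979: |R|=0.72386 <1
  x=-0.736: |R|=0.66124 <1
  x=-1.631: |R|=1.31978 >1
  x=-1.420: |R|=1.05869 >1
Interval (-1.3636, 0).

(-1.3636,0); λ=-6 ⇒ h* = (15/11)/6 = 0.2273.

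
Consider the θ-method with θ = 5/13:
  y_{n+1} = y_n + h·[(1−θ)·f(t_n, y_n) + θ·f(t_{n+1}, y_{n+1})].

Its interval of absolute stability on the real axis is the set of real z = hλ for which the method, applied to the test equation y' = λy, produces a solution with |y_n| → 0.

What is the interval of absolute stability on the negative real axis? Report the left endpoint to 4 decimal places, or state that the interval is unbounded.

With y'=λy (z=hλ):
  y_{n+1} = y_n + z·[8/13·y_n + 5/13·y_{n+1}] ⇒ (1 − 5/13z)y_{n+1} = (1 + 8/13z)y_n
  so R(z) = (1 + 8/13z)/(1 − 5/13z).

Need |R(x)|<1, x<0.
x=-0.49: |R|=0.5877
R=−1: 1+8/13x = −1+5/13x ⇒ -3/13x=2 ⇒ x=2/(-3/13)=-8.6667
Confirm numerically:
  x=-7.621: |R|=0.93862 <1
  x=-6.472: |R|=0.85485 <1
  x=-6.161: |R|=0.82840 <1
  x=-9.188: |R|=1.02654 >1
  x=-9.151: |R|=1.02473 >1
Interval (-8.6667, 0).

(-8.6667, 0).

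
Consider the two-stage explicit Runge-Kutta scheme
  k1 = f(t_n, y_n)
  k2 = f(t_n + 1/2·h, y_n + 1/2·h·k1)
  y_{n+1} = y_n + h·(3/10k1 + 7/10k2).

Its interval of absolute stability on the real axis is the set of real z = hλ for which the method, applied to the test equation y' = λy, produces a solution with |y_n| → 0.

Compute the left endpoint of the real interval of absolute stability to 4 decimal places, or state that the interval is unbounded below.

z* = -2.8571.

Set f=λy, z=hλ:
  k1=λy_n ⇒ h·k1=z·y_n;  k2=λ(1+1/2z)y_n ⇒ h·k2=z(1+1/2z)y_n
  y_{n+1}/y_n = 1 + 3/10z + 7/10z(1+1/2z) = 1 + z + 7/20z²
  ⇒ R(z) = 1 + z + 7/20z².

Solve |R(x)|<1 on ℝ⁻.
x=-1.63: |R|=0.2999
R=1: x+7/20x²=0 ⇒ x=−20/7=-2.8571; min R=1−1/(4·7/20)=0.2857>−1
Confirm numerically:
  x=-2.756: |R|=0.90244 <1
  x=-2.507: |R|=0.69277 <1
  x=-1.337: |R|=0.28865 <1
  x=-1.195: |R|=0.30481 <1
  x=-3.006: |R|=1.15661 >1
  x=-2.892: |R|=1.03528 >1
So |R|<1 on (-2.8571, 0).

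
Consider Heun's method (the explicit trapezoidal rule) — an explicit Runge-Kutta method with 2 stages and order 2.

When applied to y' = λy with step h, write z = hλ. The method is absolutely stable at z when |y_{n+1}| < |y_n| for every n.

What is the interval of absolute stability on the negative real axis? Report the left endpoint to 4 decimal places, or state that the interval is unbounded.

(-2.0000, 0).

Set f=λy, z=hλ:
  order 2, 2-stage ⇒ R(z)=1+z+z^2/2
  (e.g. R(-1.04)=0.50080, |R|=0.50080)

Solve |R(x)|<1 on ℝ⁻.
x=-1.04: |R|=0.5008
|R(-2.14)|=1.1498 |R(-2.01)|=1.0100 |R(-1.61)|=0.6861
Bisect:
  x_lo=-2.8576 |R|=2.2253  x_hi=-0.3542 |R|=0.7085
  mid=-1.60590 |R|=0.68356 →hi
  mid=-2.23175 |R|=1.25860 →lo
  mid=-1.91883 |R|=0.92212 →hi
  mid=-2.07529 |R|=1.07812 →lo
  mid=-1.99706 |R|=0.99706 →hi
  mid=-2.03617 |R|=1.03683 →lo
  mid=-2.01661 |R|=1.01675 →lo
  mid=-2.00683 |R|=1.00686 →lo
  ...
  [-2.00011,-1.99996] ⇒ x*=-2.0000
Stable set (-2.0000, 0).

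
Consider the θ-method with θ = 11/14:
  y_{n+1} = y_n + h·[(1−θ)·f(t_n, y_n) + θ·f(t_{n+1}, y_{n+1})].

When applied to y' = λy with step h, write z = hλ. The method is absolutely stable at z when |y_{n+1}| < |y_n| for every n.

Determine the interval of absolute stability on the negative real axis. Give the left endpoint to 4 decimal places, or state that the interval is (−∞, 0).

On y'=λy, z=hλ:
  y_{n+1} = y_n + z·[3/14·y_n + 11/14·y_{n+1}] ⇒ (1 − 11/14z)y_{n+1} = (1 + 3/14z)y_n
  Hence R(z) = (1 + 3/14z)/(1 − 11/14z).

Find x<0 with |R(x)|<1.
x=-0.45: |R|=0.6675
x=-2: |R|=0.2222
x=-10: |R|=0.1290
x=-100: |R|=0.2567
θ=11/14≥1/2 ⇒ |1+3/14x|<|1−11/14x| ∀x<0 ⇒ stable on all of ℝ⁻.

(−∞, 0) — no finite endpoint.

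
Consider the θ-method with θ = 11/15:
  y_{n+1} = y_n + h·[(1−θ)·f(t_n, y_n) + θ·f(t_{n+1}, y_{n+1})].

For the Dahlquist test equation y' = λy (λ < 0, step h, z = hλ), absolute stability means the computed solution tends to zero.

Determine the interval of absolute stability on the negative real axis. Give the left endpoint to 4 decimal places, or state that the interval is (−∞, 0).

On y'=λy, z=hλ:
  y_{n+1} = y_n + z·[4/15·y_n + 11/15·y_{n+1}] ⇒ (1 − 11/15z)y_{n+1} = (1 + 4/15z)y_n
  R(z) = (1 + 4/15z)/(1 − 11/15z).

Find x<0 with |R(x)|<1.
x=-0.49: |R|=0.6395
x=-2: |R|=0.1892
x=-10: |R|=0.2000
x=-100: |R|=0.3453
θ=11/15≥1/2 ⇒ |1+4/15x|<|1−11/15x| ∀x<0 ⇒ unbounded interval.

unbounded; (−∞, 0).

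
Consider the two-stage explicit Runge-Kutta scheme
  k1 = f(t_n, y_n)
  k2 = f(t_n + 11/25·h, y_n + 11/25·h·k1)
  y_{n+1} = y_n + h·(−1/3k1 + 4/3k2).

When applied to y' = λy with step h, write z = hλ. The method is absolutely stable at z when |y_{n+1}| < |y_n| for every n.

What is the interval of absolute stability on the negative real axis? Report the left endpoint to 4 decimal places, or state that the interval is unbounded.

(-1.7045, 0).

Test eqn y'=λy, z=hλ:
  k1=λy_n ⇒ h·k1=z·y_n;  k2=λ(1+11/25z)y_n ⇒ h·k2=z(1+11/25z)y_n
  y_{n+1}/y_n = 1 − 1/3z + 4/3z(1+11/25z) = 1 + z + 44/75z²
  R(z) = 1 + z + 44/75z².

Need |R(x)|<1, x<0.
x=-1.54: |R|=0.8513
R=1: x+44/75x²=0 ⇒ x=−75/44=-1.7045; min R=1−1/(4·44/75)=0.5739>−1
Confirm numerically:
  x=-1.533: |R|=0.84572 <1
  x=-1.464: |R|=0.79340 <1
  x=-0.839: |R|=0.57397 <1
  x=-0.750: |R|=0.58000 <1
  x=-2.221: |R|=1.67293 >1
  x=-1.874: |R|=1.18630 >1
  x=-1.860: |R|=1.16963 >1
So |R|<1 on (-1.7045, 0).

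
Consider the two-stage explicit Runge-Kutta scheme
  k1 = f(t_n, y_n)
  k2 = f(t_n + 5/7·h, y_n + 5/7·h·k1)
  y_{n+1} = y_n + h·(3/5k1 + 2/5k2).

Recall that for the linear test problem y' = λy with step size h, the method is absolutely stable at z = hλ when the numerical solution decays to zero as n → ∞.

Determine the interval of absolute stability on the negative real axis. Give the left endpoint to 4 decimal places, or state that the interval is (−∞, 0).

Test eqn y'=λy, z=hλ:
  k1=λy_n ⇒ h·k1=z·y_n;  k2=λ(1+5/7z)y_n ⇒ h·k2=z(1+5/7z)y_n
  y_{n+1}/y_n = 1 + 3/5z + 2/5z(1+5/7z) = 1 + z + 2/7z²
  Hence R(z) = 1 + z + 2/7z².

Solve |R(x)|<1 on ℝ⁻.
x=-1.62: |R|=0.1298
R=1: x+2/7x²=0 ⇒ x=−7/2=-3.5000; min R=1−1/(4·2/7)=0.1250>−1
Confirm numerically:
  x=-2.569: |R|=0.31665 <1
  x=-2.118: |R|=0.16369 <1
  x=-1.945: |R|=0.13586 <1
  x=-1.668: |R|=0.12692 <1
  x=-3.843: |R|=1.37661 >1
  x=-3.567: |R|=1.06828 >1
Stable set (-3.5000, 0).

z∈(-3.5000,0).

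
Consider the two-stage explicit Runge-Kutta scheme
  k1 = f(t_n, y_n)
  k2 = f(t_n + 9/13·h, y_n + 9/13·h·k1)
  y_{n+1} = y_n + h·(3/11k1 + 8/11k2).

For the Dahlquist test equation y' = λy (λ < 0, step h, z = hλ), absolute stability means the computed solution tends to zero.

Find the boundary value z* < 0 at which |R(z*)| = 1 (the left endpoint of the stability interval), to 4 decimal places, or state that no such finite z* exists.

On y'=λy, z=hλ:
  k1=λy_n ⇒ h·k1=z·y_n;  k2=λ(1+9/13z)y_n ⇒ h·k2=z(1+9/13z)y_n
  y_{n+1}/y_n = 1 + 3/11z + 8/11z(1+9/13z) = 1 + z + 72/143z²
  so R(z) = 1 + z + 72/143z².

Solve |R(x)|<1 on ℝ⁻.
x=-0.47: |R|=0.6412
R=1: x+72/143x²=0 ⇒ x=−143/72=-1.9861; min R=1−1/(4·72/143)=0.5035>−1
Confirm numerically:
  x=-1.630: |R|=0.70774 <1
  x=-1.498: |R|=0.63185 <1
  x=-0.989: |R|=0.50348 <1
  x=-0.964: |R|=0.50390 <1
  x=-2.357: |R|=1.44015 >1
  x=-2.264: |R|=1.31677 >1
Stable set (-1.9861, 0).

left endpoint -1.9861.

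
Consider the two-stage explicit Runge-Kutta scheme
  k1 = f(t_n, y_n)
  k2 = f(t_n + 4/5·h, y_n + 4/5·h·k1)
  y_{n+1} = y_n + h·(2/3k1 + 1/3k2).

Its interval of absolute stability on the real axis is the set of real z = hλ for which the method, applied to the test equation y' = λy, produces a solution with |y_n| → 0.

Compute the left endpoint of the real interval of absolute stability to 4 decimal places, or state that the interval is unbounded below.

Test eqn y'=λy, z=hλ:
  k1=λy_n ⇒ h·k1=z·y_n;  k2=λ(1+4/5z)y_n ⇒ h·k2=z(1+4/5z)y_n
  y_{n+1}/y_n = 1 + 2/3z + 1/3z(1+4/5z) = 1 + z + 4/15z²
  R(z) = 1 + z + 4/15z².

Solve |R(x)|<1 on ℝ⁻.
x=-0.49: |R|=0.5740
R=1: x+4/15x²=0 ⇒ x=−15/4=-3.7500; min R=1−1/(4·4/15)=0.0625>−1
Confirm numerically:
  x=-2.739: |R|=0.26157 <1
  x=-2.157: |R|=0.08371 <1
  x=-1.520: |R|=0.09611 <1
  x=-4.292: |R|=1.62034 >1
  x=-3.812: |R|=1.06303 >1
Interval (-3.7500, 0).

left endpoint -3.7500.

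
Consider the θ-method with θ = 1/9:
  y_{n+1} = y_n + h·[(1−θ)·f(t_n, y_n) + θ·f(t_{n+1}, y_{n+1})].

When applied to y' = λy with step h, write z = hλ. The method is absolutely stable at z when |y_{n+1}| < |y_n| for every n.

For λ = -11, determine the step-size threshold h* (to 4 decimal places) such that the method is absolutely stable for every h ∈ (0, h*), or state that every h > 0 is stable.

(-2.5714,0); λ=-11 ⇒ h* = (18/7)/11 = 0.2338.

Set f=λy, z=hλ:
  y_{n+1} = y_n + z·[8/9·y_n + 1/9·y_{n+1}] ⇒ (1 − 1/9z)y_{n+1} = (1 + 8/9z)y_n
  so R(z) = (1 + 8/9z)/(1 − 1/9z).

Need |R(x)|<1, x<0.
x=-1.62: |R|=0.3729
R=−1: 1+8/9x = −1+1/9x ⇒ -7/9x=2 ⇒ x=2/(-7/9)=-2.5714
Confirm numerically:
  x=-2.503: |R|=0.95836 <1
  x=-1.838: |R|=0.52630 <1
  x=-1.669: |R|=0.40791 <1
  x=-1.650: |R|=0.39437 <1
  x=-2.963: |R|=1.22912 >1
  x=-2.665: |R|=1.05615 >1
  x=-2.593: |R|=1.01303 >1
So |R|<1 on (-2.5714, 0).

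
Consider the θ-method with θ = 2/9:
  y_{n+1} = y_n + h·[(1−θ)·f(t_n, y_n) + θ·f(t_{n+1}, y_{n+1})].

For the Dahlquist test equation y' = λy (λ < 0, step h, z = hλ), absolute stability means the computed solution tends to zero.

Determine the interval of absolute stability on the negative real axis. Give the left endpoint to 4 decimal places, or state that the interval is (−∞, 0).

With y'=λy (z=hλ):
  y_{n+1} = y_n + z·[7/9·y_n + 2/9·y_{n+1}] ⇒ (1 − 2/9z)y_{n+1} = (1 + 7/9z)y_n
  R(z) = (1 + 7/9z)/(1 − 2/9z).

Boundary: |R(x)|=1, x<0.
x=-0.33: |R|=0.6925
R=−1: 1+7/9x = −1+2/9x ⇒ -5/9x=2 ⇒ x=2/(-5/9)=-3.6000
Confirm numerically:
  x=-3.096: |R|=0.83412 <1
  x=-2.619: |R|=0.65550 <1
  x=-2.241: |R|=0.49599 <1
  x=-2.115: |R|=0.43878 <1
  x=-4.189: |R|=1.16947 >1
  x=-3.760: |R|=1.04843 >1
Interval (-3.6000, 0).

z∈(-3.6000,0).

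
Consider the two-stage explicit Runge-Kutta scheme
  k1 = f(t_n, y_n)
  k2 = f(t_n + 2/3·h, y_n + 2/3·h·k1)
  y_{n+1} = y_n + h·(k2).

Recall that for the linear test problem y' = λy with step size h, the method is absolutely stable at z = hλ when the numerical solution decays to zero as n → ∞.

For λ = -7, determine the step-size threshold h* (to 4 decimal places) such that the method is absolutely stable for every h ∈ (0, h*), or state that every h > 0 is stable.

(-1.5000,0); λ=-7 ⇒ h* = (3/2)/7 = 0.2143.

On y'=λy, z=hλ:
  k1=λy_n ⇒ h·k1=z·y_n;  k2=λ(1+2/3z)y_n ⇒ h·k2=z(1+2/3z)y_n
  y_{n+1}/y_n = 1 + z(1+2/3z) = 1 + z + 2/3z²
  R(z) = 1 + z + 2/3z².

Solve |R(x)|<1 on ℝ⁻.
x=-0.83: |R|=0.6293
R=1: x+2/3x²=0 ⇒ x=−3/2=-1.5000; min R=1−1/(4·2/3)=0.6250>−1
Confirm numerically:
  x=-1.447: |R|=0.94887 <1
  x=-1.198: |R|=0.75880 <1
  x=-0.928: |R|=0.64612 <1
  x=-0.635: |R|=0.63382 <1
  x=-1.987: |R|=1.64511 >1
  x=-1.731: |R|=1.26657 >1
  x=-1.560: |R|=1.06240 >1
Stable set (-1.5000, 0).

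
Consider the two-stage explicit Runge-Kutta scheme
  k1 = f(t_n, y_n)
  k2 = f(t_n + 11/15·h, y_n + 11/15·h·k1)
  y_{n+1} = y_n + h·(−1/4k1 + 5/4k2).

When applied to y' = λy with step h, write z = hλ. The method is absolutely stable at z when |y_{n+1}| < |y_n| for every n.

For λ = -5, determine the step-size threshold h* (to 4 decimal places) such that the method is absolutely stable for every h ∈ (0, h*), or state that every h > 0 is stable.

(-1.0909,0); λ=-5 ⇒ h* = (12/11)/5 = 0.2182.

On y'=λy, z=hλ:
  k1=λy_n ⇒ h·k1=z·y_n;  k2=λ(1+11/15z)y_n ⇒ h·k2=z(1+11/15z)y_n
  y_{n+1}/y_n = 1 − 1/4z + 5/4z(1+11/15z) = 1 + z + 11/12z²
  R(z) = 1 + z + 11/12z².

Find x<0 with |R(x)|<1.
x=-0.49: |R|=0.7301
R=1: x+11/12x²=0 ⇒ x=−12/11=-1.0909; min R=1−1/(4·11/12)=0.7273>−1
Confirm numerically:
  x=-0.592: |R|=0.72926 <1
  x=-0.537: |R|=0.72734 <1
  x=-0.526: |R|=0.72762 <1
  x=-0.445: |R|=0.73652 <1
  x=-1.590: |R|=1.72743 >1
  x=-1.298: |R|=1.24640 >1
  x=-1.268: |R|=1.20584 >1
Stable set (-1.0909, 0).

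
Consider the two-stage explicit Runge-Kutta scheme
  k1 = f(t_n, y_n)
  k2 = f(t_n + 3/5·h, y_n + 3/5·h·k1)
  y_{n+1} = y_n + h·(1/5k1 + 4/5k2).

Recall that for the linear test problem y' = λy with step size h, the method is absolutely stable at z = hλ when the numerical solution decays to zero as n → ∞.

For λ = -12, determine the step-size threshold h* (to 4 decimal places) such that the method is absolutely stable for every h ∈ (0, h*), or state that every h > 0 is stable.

(-2.0833,0); λ=-12 ⇒ h* = (25/12)/12 = 0.1736.

On y'=λy, z=hλ:
  k1=λy_n ⇒ h·k1=z·y_n;  k2=λ(1+3/5z)y_n ⇒ h·k2=z(1+3/5z)y_n
  y_{n+1}/y_n = 1 + 1/5z + 4/5z(1+3/5z) = 1 + z + 12/25z²
  ⇒ R(z) = 1 + z + 12/25z².

Need |R(x)|<1, x<0.
x=-1.14: |R|=0.4838
R=1: x+12/25x²=0 ⇒ x=−25/12=-2.0833; min R=1−1/(4·12/25)=0.4792>−1
Confirm numerically:
  x=-1.796: |R|=0.75230 <1
  x=-1.401: |R|=0.54114 <1
  x=-1.291: |R|=0.50901 <1
  x=-1.183: |R|=0.48875 <1
  x=-2.614: |R|=1.66584 >1
  x=-2.243: |R|=1.17190 >1
  x=-2.159: |R|=1.07841 >1
Stable set (-2.0833, 0).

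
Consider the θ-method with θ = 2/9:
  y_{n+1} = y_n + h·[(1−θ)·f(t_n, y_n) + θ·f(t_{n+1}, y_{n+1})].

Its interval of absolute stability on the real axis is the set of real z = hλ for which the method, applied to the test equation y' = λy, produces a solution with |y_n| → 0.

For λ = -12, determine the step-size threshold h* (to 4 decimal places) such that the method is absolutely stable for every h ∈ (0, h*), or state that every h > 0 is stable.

Test eqn y'=λy, z=hλ:
  y_{n+1} = y_n + z·[7/9·y_n + 2/9·y_{n+1}] ⇒ (1 − 2/9z)y_{n+1} = (1 + 7/9z)y_n
  Hence R(z) = (1 + 7/9z)/(1 − 2/9z).

Solve |R(x)|<1 on ℝ⁻.
x=-0.5: |R|=0.5500
R=−1: 1+7/9x = −1+2/9x ⇒ -5/9x=2 ⇒ x=2/(-5/9)=-3.6000
Confirm numerically:
  x=-3.034: |R|=0.81218 <1
  x=-2.438: |R|=0.58129 <1
  x=-2.327: |R|=0.53384 <1
  x=-2.220: |R|=0.48661 <1
  x=-3.987: |R|=1.11400 >1
  x=-3.933: |R|=1.09872 >1
  x=-3.873: |R|=1.08151 >1
So |R|<1 on (-3.6000, 0).

(-3.6000,0); λ=-12 ⇒ h* = (18/5)/12 = 0.3000.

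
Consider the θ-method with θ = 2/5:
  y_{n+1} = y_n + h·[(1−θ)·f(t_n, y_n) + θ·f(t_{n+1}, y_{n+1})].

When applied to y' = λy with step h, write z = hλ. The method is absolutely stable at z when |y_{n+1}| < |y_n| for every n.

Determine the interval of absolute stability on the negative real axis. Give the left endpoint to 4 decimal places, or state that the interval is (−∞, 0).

z∈(-10.0000,0).

Set f=λy, z=hλ:
  y_{n+1} = y_n + z·[3/5·y_n + 2/5·y_{n+1}] ⇒ (1 − 2/5z)y_{n+1} = (1 + 3/5z)y_n
  so R(z) = (1 + 3/5z)/(1 − 2/5z).

Need |R(x)|<1, x<0.
x=-1.73: |R|=0.0225
R=−1: 1+3/5x = −1+2/5x ⇒ -1/5x=2 ⇒ x=2/(-1/5)=-10.0000
Confirm numerically:
  x=-7.565: |R|=0.87904 <1
  x=-6.011: |R|=0.76566 <1
  x=-4.775: |R|=0.64089 <1
  x=-4.105: |R|=0.55375 <1
  x=-10.572: |R|=1.02188 >1
  x=-10.540: |R|=1.02071 >1
  x=-10.327: |R|=1.01275 >1
Interval (-10.0000, 0).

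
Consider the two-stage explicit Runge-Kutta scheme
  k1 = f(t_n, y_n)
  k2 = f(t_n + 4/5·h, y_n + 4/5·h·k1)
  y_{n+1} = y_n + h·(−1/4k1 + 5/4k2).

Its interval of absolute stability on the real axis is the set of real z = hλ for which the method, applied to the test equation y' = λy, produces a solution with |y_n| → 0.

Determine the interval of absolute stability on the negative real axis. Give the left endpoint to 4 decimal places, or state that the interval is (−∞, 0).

Set f=λy, z=hλ:
  k1=λy_n ⇒ h·k1=z·y_n;  k2=λ(1+4/5z)y_n ⇒ h·k2=z(1+4/5z)y_n
  y_{n+1}/y_n = 1 − 1/4z + 5/4z(1+4/5z) = 1 + z + z²
  R(z) = 1 + z + z².

Boundary: |R(x)|=1, x<0.
x=-1.57: |R|=1.8949
R=1: x+1x²=0 ⇒ x=−1=-1.0000; min R=1−1/(4·1)=0.7500>−1
Confirm numerically:
  x=-0.954: |R|=0.95612 <1
  x=-0.871: |R|=0.88764 <1
  x=-0.853: |R|=0.87461 <1
  x=-1.535: |R|=1.82122 >1
  x=-1.071: |R|=1.07604 >1
Stable set (-1.0000, 0).

(-1.0000, 0).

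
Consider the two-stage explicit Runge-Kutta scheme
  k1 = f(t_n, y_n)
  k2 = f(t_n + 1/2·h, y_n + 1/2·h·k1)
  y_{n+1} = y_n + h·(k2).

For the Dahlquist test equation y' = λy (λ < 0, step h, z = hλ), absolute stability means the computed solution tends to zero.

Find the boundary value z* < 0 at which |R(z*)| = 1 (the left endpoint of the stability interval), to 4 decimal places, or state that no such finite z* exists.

left endpoint -2.0000.

With y'=λy (z=hλ):
  k1=λy_n ⇒ h·k1=z·y_n;  k2=λ(1+1/2z)y_n ⇒ h·k2=z(1+1/2z)y_n
  y_{n+1}/y_n = 1 + z(1+1/2z) = 1 + z + 1/2z²
  Hence R(z) = 1 + z + 1/2z².

Need |R(x)|<1, x<0.
x=-1.48: |R|=0.6152
R=1: x+1/2x²=0 ⇒ x=−2=-2.0000; min R=1−1/(4·1/2)=0.5000>−1
Confirm numerically:
  x=-1.876: |R|=0.88369 <1
  x=-1.811: |R|=0.82886 <1
  x=-1.748: |R|=0.77975 <1
  x=-1.593: |R|=0.67582 <1
  x=-2.472: |R|=1.58339 >1
  x=-2.029: |R|=1.02942 >1
Stable set (-2.0000, 0).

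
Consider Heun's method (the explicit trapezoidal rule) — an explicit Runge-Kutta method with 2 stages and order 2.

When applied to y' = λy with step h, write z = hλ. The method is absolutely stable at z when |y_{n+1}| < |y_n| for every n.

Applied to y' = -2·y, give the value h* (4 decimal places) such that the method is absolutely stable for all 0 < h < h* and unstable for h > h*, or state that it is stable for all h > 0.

(-2.0000,0); λ=-2 ⇒ h* = 1.0000.

With y'=λy (z=hλ):
  order 2, 2-stage ⇒ R(z)=1+z+z^2/2
  (e.g. R(-1.78)=0.80420, |R|=0.80420)

Solve |R(x)|<1 on ℝ⁻.
x=-1.78: |R|=0.8042
|R(-2.35)|=1.4113 |R(-1.73)|=0.7664 |R(-1.46)|=0.6058
Bisect:
  x_lo=-2.5781 |R|=1.7452  x_hi=-0.3381 |R|=0.7190
  mid=-1.45811 |R|=0.60493 →hi
  mid=-2.01810 |R|=1.01826 →lo
  mid=-1.73811 |R|=0.77240 →hi
  mid=-1.87810 |R|=0.88553 →hi
  mid=-1.94810 |R|=0.94945 →hi
  mid=-1.98310 |R|=0.98324 →hi
  mid=-2.00060 |R|=1.00060 →lo
  mid=-1.99185 |R|=0.99188 →hi
  mid=-1.99623 |R|=0.99623 →hi
  mid=-1.99841 |R|=0.99841 →hi
  ...
  [-2.00005,-1.99992] ⇒ x*=-2.0000
So |R|<1 on (-2.0000, 0).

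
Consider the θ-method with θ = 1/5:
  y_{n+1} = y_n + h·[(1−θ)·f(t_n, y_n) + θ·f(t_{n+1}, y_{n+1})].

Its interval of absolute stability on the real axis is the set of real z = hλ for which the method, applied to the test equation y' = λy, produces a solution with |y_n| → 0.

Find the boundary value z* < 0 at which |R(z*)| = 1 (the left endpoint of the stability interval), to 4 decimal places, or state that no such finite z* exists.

z* = -3.3333.

With y'=λy (z=hλ):
  y_{n+1} = y_n + z·[4/5·y_n + 1/5·y_{n+1}] ⇒ (1 − 1/5z)y_{n+1} = (1 + 4/5z)y_n
  so R(z) = (1 + 4/5z)/(1 − 1/5z).

Solve |R(x)|<1 on ℝ⁻.
x=-0.81: |R|=0.3029
R=−1: 1+4/5x = −1+1/5x ⇒ -3/5x=2 ⇒ x=2/(-3/5)=-3.3333
Confirm numerically:
  x=-2.805: |R|=0.79693 <1
  x=-2.259: |R|=0.55600 <1
  x=-2.002: |R|=0.42959 <1
  x=-1.995: |R|=0.42602 <1
  x=-3.807: |R|=1.16135 >1
  x=-3.773: |R|=1.15035 >1
Interval (-3.3333, 0).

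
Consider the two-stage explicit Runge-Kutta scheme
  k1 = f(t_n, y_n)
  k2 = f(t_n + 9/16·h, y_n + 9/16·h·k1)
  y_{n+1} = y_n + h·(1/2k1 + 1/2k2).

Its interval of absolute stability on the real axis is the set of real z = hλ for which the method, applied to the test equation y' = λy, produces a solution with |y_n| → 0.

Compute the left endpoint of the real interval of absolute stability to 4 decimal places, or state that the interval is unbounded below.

On y'=λy, z=hλ:
  k1=λy_n ⇒ h·k1=z·y_n;  k2=λ(1+9/16z)y_n ⇒ h·k2=z(1+9/16z)y_n
  y_{n+1}/y_n = 1 + 1/2z + 1/2z(1+9/16z) = 1 + z + 9/32z²
  so R(z) = 1 + z + 9/32z².

Find x<0 with |R(x)|<1.
x=-1.4: |R|=0.1513
R=1: x+9/32x²=0 ⇒ x=−32/9=-3.5556; min R=1−1/(4·9/32)=0.1111>−1
Confirm numerically:
  x=-3.280: |R|=0.74580 <1
  x=-2.855: |R|=0.43748 <1
  x=-2.238: |R|=0.17068 <1
  x=-1.720: |R|=0.11205 <1
  x=-4.051: |R|=1.56448 >1
  x=-4.011: |R|=1.51378 >1
  x=-3.631: |R|=1.07705 >1
Interval (-3.5556, 0).

left endpoint -3.5556.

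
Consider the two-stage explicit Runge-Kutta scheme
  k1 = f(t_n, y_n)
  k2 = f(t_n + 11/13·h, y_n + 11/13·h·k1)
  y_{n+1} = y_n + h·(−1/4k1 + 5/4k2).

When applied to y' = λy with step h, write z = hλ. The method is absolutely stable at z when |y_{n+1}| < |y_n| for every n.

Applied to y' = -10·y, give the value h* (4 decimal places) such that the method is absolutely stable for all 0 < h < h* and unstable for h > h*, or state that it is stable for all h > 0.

With y'=λy (z=hλ):
  k1=λy_n ⇒ h·k1=z·y_n;  k2=λ(1+11/13z)y_n ⇒ h·k2=z(1+11/13z)y_n
  y_{n+1}/y_n = 1 − 1/4z + 5/4z(1+11/13z) = 1 + z + 55/52z²
  ⇒ R(z) = 1 + z + 55/52z².

Solve |R(x)|<1 on ℝ⁻.
x=-1.61: |R|=2.1316
R=1: x+55/52x²=0 ⇒ x=−52/55=-0.9455; min R=1−1/(4·55/52)=0.7636>−1
Confirm numerically:
  x=-0.866: |R|=0.92722 <1
  x=-0.635: |R|=0.79149 <1
  x=-0.567: |R|=0.77304 <1
  x=-0.502: |R|=0.76454 <1
  x=-1.510: |R|=1.90164 >1
  x=-1.393: |R|=1.65940 >1
Stable set (-0.9455, 0).

(-0.9455,0); λ=-10 ⇒ h* = (52/55)/10 = 0.0945.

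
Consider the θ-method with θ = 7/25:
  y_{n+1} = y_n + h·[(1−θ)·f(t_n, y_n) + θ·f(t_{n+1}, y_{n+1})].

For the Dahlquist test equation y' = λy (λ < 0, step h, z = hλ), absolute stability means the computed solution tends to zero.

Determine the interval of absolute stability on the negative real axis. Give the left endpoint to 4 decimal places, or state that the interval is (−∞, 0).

(-4.5455, 0).

On y'=λy, z=hλ:
  y_{n+1} = y_n + z·[18/25·y_n + 7/25·y_{n+1}] ⇒ (1 − 7/25z)y_{n+1} = (1 + 18/25z)y_n
  R(z) = (1 + 18/25z)/(1 − 7/25z).

Need |R(x)|<1, x<0.
x=-1.05: |R|=0.1886
R=−1: 1+18/25x = −1+7/25x ⇒ -11/25x=2 ⇒ x=2/(-11/25)=-4.5455
Confirm numerically:
  x=-3.179: |R|=0.68190 <1
  x=-2.273: |R|=0.38899 <1
  x=-1.869: |R|=0.22693 <1
  x=-4.702: |R|=1.02973 >1
  x=-4.598: |R|=1.01011 >1
Stable set (-4.5455, 0).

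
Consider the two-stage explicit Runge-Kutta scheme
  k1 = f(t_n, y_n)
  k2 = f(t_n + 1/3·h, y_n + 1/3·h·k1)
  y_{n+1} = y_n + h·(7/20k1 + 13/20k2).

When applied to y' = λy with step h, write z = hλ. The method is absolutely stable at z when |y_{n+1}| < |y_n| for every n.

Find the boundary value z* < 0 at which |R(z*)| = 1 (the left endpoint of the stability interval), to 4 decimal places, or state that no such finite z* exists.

Test eqn y'=λy, z=hλ:
  k1=λy_n ⇒ h·k1=z·y_n;  k2=λ(1+1/3z)y_n ⇒ h·k2=z(1+1/3z)y_n
  y_{n+1}/y_n = 1 + 7/20z + 13/20z(1+1/3z) = 1 + z + 13/60z²
  ⇒ R(z) = 1 + z + 13/60z².

Find x<0 with |R(x)|<1.
x=-1.66: |R|=0.0630
R=1: x+13/60x²=0 ⇒ x=−60/13=-4.6154; min R=1−1/(4·13/60)=-0.1538>−1
Confirm numerically:
  x=-3.676: |R|=0.25181 <1
  x=-3.640: |R|=0.23075 <1
  x=-3.638: |R|=0.22959 <1
  x=-2.246: |R|=0.15302 <1
  x=-4.971: |R|=1.38302 >1
  x=-4.920: |R|=1.32472 >1
  x=-4.654: |R|=1.03894 >1
Stable set (-4.6154, 0).

z* = -4.6154.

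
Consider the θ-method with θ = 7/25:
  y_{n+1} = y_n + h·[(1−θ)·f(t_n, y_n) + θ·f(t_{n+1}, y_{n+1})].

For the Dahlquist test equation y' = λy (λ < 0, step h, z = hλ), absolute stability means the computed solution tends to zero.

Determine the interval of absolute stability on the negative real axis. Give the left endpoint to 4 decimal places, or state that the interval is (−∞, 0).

Test eqn y'=λy, z=hλ:
  y_{n+1} = y_n + z·[18/25·y_n + 7/25·y_{n+1}] ⇒ (1 − 7/25z)y_{n+1} = (1 + 18/25z)y_n
  so R(z) = (1 + 18/25z)/(1 − 7/25z).

Solve |R(x)|<1 on ℝ⁻.
x=-1.33: |R|=0.0309
R=−1: 1+18/25x = −1+7/25x ⇒ -11/25x=2 ⇒ x=2/(-11/25)=-4.5455
Confirm numerically:
  x=-3.724: |R|=0.82306 <1
  x=-3.638: |R|=0.80220 <1
  x=-1.956: |R|=0.26383 <1
  x=-5.062: |R|=1.09402 >1
  x=-4.619: |R|=1.01411 >1
Stable set (-4.5455, 0).

(-4.5455, 0).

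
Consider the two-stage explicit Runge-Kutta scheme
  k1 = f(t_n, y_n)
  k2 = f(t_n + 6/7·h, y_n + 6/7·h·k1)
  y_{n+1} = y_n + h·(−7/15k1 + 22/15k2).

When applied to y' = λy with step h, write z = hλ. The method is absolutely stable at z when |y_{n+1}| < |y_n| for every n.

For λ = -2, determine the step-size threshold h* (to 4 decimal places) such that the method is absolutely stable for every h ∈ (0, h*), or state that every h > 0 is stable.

(-0.7955,0); λ=-2 ⇒ h* = (35/44)/2 = 0.3977.

Set f=λy, z=hλ:
  k1=λy_n ⇒ h·k1=z·y_n;  k2=λ(1+6/7z)y_n ⇒ h·k2=z(1+6/7z)y_n
  y_{n+1}/y_n = 1 − 7/15z + 22/15z(1+6/7z) = 1 + z + 44/35z²
  Hence R(z) = 1 + z + 44/35z².

Need |R(x)|<1, x<0.
x=-0.94: |R|=1.1708
R=1: x+44/35x²=0 ⇒ x=−35/44=-0.7955; min R=1−1/(4·44/35)=0.8011>−1
Confirm numerically:
  x=-0.674: |R|=0.89709 <1
  x=-0.559: |R|=0.83383 <1
  x=-0.534: |R|=0.82448 <1
  x=-0.354: |R|=0.80354 <1
  x=-1.268: |R|=1.75326 >1
  x=-0.842: |R|=1.04927 >1
Interval (-0.7955, 0).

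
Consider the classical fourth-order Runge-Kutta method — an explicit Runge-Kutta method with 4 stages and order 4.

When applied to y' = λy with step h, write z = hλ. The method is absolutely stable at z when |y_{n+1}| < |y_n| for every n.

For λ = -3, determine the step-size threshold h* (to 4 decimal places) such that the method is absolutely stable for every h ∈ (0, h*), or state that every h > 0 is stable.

(-2.7853,0); λ=-3 ⇒ h* = 0.9284.

On y'=λy, z=hλ:
  order 4, 4-stage ⇒ R(z)=1+z+z^2/2+z^3/6+z^4/24
  (e.g. R(-0.87)=0.42257, |R|=0.42257)

Solve |R(x)|<1 on ℝ⁻.
x=-0.87: |R|=0.4226
|R(-1.53)|=0.2718 |R(-1.25)|=0.3075 |R(-0.65)|=0.5229
Bisect:
  x_lo=-3.1576 |R|=1.7225  x_hi=-0.1102 |R|=0.8957
  mid=-1.63387 |R|=0.27088 →hi
  mid=-2.39571 |R|=0.55488 →hi
  mid=-2.77663 |R|=0.98702 →hi
  mid=-2.96709 |R|=1.31053 →lo
  mid=-2.87186 |R|=1.13856 →lo
  mid=-2.82425 |R|=1.06034 →lo
  mid=-2.80044 |R|=1.02308 →lo
  ...
  [-2.78537,-2.78519] ⇒ x*=-2.7853
Interval (-2.7853, 0).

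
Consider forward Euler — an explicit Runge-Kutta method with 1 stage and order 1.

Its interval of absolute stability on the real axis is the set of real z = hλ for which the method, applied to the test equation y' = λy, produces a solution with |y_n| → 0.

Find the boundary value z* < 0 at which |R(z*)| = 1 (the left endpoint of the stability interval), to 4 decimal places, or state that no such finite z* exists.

Set f=λy, z=hλ:
  order 1, 1-stage ⇒ R(z)=1+z
  (e.g. R(-0.45)=0.55000, |R|=0.55000)

Boundary: |R(x)|=1, x<0.
x=-0.45: |R|=0.5500
|R(-2.09)|=1.0900 |R(-1.63)|=0.6300 |R(-1.54)|=0.5400
Bisect:
  x_lo=-2.3506 |R|=1.3506  x_hi=-0.2219 |R|=0.7781
  mid=-1.28623 |R|=0.28623 →hi
  mid=-1.81841 |R|=0.81841 →hi
  mid=-2.08449 |R|=1.08449 →lo
  mid=-1.95145 |R|=0.95145 →hi
  mid=-2.01797 |R|=1.01797 →lo
  mid=-1.98471 |R|=0.98471 →hi
  mid=-2.00134 |R|=1.00134 →lo
  mid=-1.99303 |R|=0.99303 →hi
  mid=-1.99718 |R|=0.99718 →hi
  mid=-1.99926 |R|=0.99926 →hi
  ...
  [-2.00004,-1.99991] ⇒ x*=-2.0000
Stable set (-2.0000, 0).

z* = -2.0000.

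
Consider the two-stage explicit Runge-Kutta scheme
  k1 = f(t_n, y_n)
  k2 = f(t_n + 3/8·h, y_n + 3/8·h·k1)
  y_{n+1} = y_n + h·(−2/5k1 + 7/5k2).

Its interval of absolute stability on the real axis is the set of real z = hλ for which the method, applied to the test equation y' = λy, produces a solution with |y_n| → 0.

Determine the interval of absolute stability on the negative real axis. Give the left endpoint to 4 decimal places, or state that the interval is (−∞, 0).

On y'=λy, z=hλ:
  k1=λy_n ⇒ h·k1=z·y_n;  k2=λ(1+3/8z)y_n ⇒ h·k2=z(1+3/8z)y_n
  y_{n+1}/y_n = 1 − 2/5z + 7/5z(1+3/8z) = 1 + z + 21/40z²
  Hence R(z) = 1 + z + 21/40z².

Boundary: |R(x)|=1, x<0.
x=-1.47: |R|=0.6645
R=1: x+21/40x²=0 ⇒ x=−40/21=-1.9048; min R=1−1/(4·21/40)=0.5238>−1
Confirm numerically:
  x=-1.860: |R|=0.95629 <1
  x=-1.467: |R|=0.66285 <1
  x=-0.844: |R|=0.52998 <1
  x=-2.427: |R|=1.66542 >1
  x=-2.209: |R|=1.35283 >1
Interval (-1.9048, 0).

z∈(-1.9048,0).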